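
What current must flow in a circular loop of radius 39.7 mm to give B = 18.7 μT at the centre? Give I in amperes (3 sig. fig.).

I ≈ 1.18 A

At the centre of a circular loop B = μ₀I/(2R), so I = 2RB/μ₀.
With R = 0.0397 m, I = 2 × 0.0397 × 1.87×10⁻⁵ / (4π×10⁻⁷) = 1.18 A.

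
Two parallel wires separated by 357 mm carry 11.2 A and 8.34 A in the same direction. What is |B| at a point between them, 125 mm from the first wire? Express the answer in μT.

B ≈ 10.7 μT

Each long wire gives B = μ₀I/(2πd). Distances are d₁ = 0.125 m and d₂ = 0.232 m.
B₁ = 1.79×10⁻⁵ T, B₂ = 7.19×10⁻⁶ T.
Between parallel currents the two contributions point in opposite directions, so they subtract. B = |B₁ − B₂| = |1.79×10⁻⁵ − 7.19×10⁻⁶| = 1.07×10⁻⁵ T.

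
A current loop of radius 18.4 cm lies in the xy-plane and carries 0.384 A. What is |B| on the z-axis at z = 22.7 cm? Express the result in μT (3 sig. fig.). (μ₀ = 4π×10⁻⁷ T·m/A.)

B ≈ 0.327 μT

On the axis of a circular loop, B = μ₀IR² / [2(R²+z²)^(3/2)].
R² + z² = (0.184)² + (0.227)² = 0.08539 m², and (R²+z²)^(3/2) = 2.50×10⁻² m³.
B = (4π×10⁻⁷ × 0.384 × 0.03386) / (2 × 2.50×10⁻²) = 3.27×10⁻⁷ T.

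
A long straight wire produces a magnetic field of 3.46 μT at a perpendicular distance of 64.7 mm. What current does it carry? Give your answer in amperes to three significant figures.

I ≈ 1.12 A

For a long straight wire B = μ₀I/(2πd), so I = 2πdB/μ₀.
I = 2π × 0.0647 × 3.46×10⁻⁶ / (4π×10⁻⁷) = 1.12 A.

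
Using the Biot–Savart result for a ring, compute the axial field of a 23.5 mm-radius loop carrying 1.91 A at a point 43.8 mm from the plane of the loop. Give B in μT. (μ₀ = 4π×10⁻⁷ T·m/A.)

On the axis of a circular loop, B = μ₀IR² / [2(R²+z²)^(3/2)].
R² + z² = (0.0235)² + (0.0438)² = 0.002471 m², and (R²+z²)^(3/2) = 1.23×10⁻⁴ m³.
B = (4π×10⁻⁷ × 1.91 × 0.0005523) / (2 × 1.23×10⁻⁴) = 5.40×10⁻⁶ T.

B ≈ 5.40 μT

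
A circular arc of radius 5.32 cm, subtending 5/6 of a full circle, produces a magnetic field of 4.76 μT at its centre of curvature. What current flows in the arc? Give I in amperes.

I ≈ 0.484 A

For a circular arc, B = μ₀Iφ/(4πR) with φ in radians; here φ = 5.236 rad.
So I = 4πRB/(μ₀φ) = 4π × 0.0532 × 4.76×10⁻⁶ / (4π×10⁻⁷ × 5.236) = 0.484 A.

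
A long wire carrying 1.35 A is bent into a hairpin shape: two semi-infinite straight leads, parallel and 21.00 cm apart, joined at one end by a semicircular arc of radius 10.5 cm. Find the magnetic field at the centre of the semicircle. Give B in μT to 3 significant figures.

The semicircular arc contributes B_arc = μ₀I·π/(4πR) = μ₀I/(4R) = 4.04×10⁻⁶ T.
Each semi-infinite lead is at perpendicular distance R = 0.105 m from the centre, with the perpendicular foot at its near end, so it contributes μ₀I/(4πR); both point the same way, together 2.57×10⁻⁶ T.
Arc and leads all point the same direction: B = 4.04×10⁻⁶ + 2.57×10⁻⁶ = 6.61×10⁻⁶ T.

B ≈ 6.61 μT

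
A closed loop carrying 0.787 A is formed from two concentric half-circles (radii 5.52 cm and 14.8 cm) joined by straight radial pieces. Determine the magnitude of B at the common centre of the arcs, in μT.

B ≈ 2.81 μT

The radial connectors point toward the centre, so dl × r̂ = 0 and they contribute nothing.
Each semicircle gives μ₀I/(4R): inner arc 4.48×10⁻⁶ T, outer arc 1.67×10⁻⁶ T.
The two arcs carry current in opposite angular senses, so their fields oppose: B = |4.48×10⁻⁶ − 1.67×10⁻⁶| = 2.81×10⁻⁶ T.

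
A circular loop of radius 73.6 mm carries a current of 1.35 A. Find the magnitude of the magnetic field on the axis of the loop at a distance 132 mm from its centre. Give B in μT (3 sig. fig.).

B ≈ 1.33 μT

On the axis of a circular loop, B = μ₀IR² / [2(R²+z²)^(3/2)].
R² + z² = (0.0736)² + (0.132)² = 0.02284 m², and (R²+z²)^(3/2) = 3.45×10⁻³ m³.
B = (4π×10⁻⁷ × 1.35 × 0.005417) / (2 × 3.45×10⁻³) = 1.33×10⁻⁶ T.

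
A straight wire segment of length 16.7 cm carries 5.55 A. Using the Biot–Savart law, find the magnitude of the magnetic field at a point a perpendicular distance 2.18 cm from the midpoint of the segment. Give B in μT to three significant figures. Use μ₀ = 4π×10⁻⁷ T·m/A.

For a finite straight segment, B = (μ₀I/4πd)(sinθ₁ + sinθ₂), where θ₁, θ₂ are the angles from the perpendicular to each end.
The perpendicular from the point meets the wire at its midpoint, so each end is L/2 = 0.0835 m away along the wire.
sinθ₁ = 0.0835/√(0.0835²+0.0218²) = 0.9676; sinθ₂ = 0.0835/√(0.0835²+0.0218²) = 0.9676.
B = (4π×10⁻⁷ × 5.55) / (4π × 0.0218) × (0.9676 + 0.9676) = 4.93×10⁻⁵ T.

B ≈ 49.3 μT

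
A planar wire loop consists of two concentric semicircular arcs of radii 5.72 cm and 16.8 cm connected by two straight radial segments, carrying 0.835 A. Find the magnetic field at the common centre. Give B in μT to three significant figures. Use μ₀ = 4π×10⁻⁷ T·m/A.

The radial connectors point toward the centre, so dl × r̂ = 0 and they contribute nothing.
Each semicircle gives μ₀I/(4R): inner arc 4.59×10⁻⁶ T, outer arc 1.56×10⁻⁶ T.
The two arcs carry current in opposite angular senses, so their fields oppose: B = |4.59×10⁻⁶ − 1.56×10⁻⁶| = 3.02×10⁻⁶ T.

B ≈ 3.02 μT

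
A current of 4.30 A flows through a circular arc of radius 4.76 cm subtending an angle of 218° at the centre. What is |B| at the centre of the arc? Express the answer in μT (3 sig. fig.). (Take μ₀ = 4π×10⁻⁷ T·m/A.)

The Biot–Savart field of a circular arc at its centre is B = μ₀Iφ/(4πR), with φ = 3.805 rad.
B = (4π×10⁻⁷ × 4.30 × 3.805) / (4π × 0.0476) = 3.44×10⁻⁵ T.

B ≈ 34.4 μT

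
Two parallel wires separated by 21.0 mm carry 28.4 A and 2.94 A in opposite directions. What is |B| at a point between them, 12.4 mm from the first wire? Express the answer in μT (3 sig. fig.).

B ≈ 526 μT

Each long wire gives B = μ₀I/(2πd). Distances are d₁ = 0.0124 m and d₂ = 0.0086 m.
B₁ = 4.58×10⁻⁴ T, B₂ = 6.84×10⁻⁵ T.
Between antiparallel currents both contributions point the same way, so they add. B = B₁ + B₂ = 4.58×10⁻⁴ + 6.84×10⁻⁵ = 5.26×10⁻⁴ T.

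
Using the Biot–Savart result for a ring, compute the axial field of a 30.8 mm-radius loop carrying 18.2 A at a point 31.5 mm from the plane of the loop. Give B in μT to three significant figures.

B ≈ 127 μT

On the axis of a circular loop, B = μ₀IR² / [2(R²+z²)^(3/2)].
R² + z² = (0.0308)² + (0.0315)² = 0.001941 m², and (R²+z²)^(3/2) = 8.55×10⁻⁵ m³.
B = (4π×10⁻⁷ × 18.2 × 0.0009486) / (2 × 8.55×10⁻⁵) = 1.27×10⁻⁴ T.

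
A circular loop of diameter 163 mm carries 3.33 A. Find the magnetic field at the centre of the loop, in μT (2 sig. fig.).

At the centre of a circular loop the Biot–Savart law gives B = μ₀I/(2R) (so R = 0.0815 m).
B = (4π×10⁻⁷ × 3.33) / (2 × 0.0815) = 2.57×10⁻⁵ T.

B ≈ 26 μT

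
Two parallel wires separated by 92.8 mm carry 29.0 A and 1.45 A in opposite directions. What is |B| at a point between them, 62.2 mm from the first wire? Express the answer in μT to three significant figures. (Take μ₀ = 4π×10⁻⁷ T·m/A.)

Each long wire gives B = μ₀I/(2πd). Distances are d₁ = 0.0622 m and d₂ = 0.0306 m.
B₁ = 9.32×10⁻⁵ T, B₂ = 9.48×10⁻⁶ T.
Between antiparallel currents both contributions point the same way, so they add. B = B₁ + B₂ = 9.32×10⁻⁵ + 9.48×10⁻⁶ = 1.03×10⁻⁴ T.

B ≈ 103 μT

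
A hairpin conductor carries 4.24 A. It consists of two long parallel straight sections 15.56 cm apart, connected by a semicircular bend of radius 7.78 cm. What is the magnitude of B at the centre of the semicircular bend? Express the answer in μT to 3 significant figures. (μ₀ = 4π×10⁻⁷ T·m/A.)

The semicircular arc contributes B_arc = μ₀I·π/(4πR) = μ₀I/(4R) = 1.71×10⁻⁵ T.
Each semi-infinite lead is at perpendicular distance R = 0.0778 m from the centre, with the perpendicular foot at its near end, so it contributes μ₀I/(4πR); both point the same way, together 1.09×10⁻⁵ T.
Arc and leads all point the same direction: B = 1.71×10⁻⁵ + 1.09×10⁻⁵ = 2.80×10⁻⁵ T.

B ≈ 28.0 μT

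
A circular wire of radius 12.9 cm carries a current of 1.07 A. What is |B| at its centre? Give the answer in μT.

B ≈ 5.21 μT

At the centre of a circular loop the Biot–Savart law gives B = μ₀I/(2R).
B = (4π×10⁻⁷ × 1.07) / (2 × 0.129) = 5.21×10⁻⁶ T.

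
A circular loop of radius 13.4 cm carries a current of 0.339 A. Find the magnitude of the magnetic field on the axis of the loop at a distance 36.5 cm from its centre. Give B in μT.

On the axis of a circular loop, B = μ₀IR² / [2(R²+z²)^(3/2)].
R² + z² = (0.134)² + (0.365)² = 0.1512 m², and (R²+z²)^(3/2) = 5.88×10⁻² m³.
B = (4π×10⁻⁷ × 0.339 × 0.01796) / (2 × 5.88×10⁻²) = 6.51×10⁻⁸ T.

B ≈ 0.0651 μT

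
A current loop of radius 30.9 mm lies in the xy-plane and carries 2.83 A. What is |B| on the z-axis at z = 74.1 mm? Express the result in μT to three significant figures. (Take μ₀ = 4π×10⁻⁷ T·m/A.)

B ≈ 3.28 μT

On the axis of a circular loop, B = μ₀IR² / [2(R²+z²)^(3/2)].
R² + z² = (0.0309)² + (0.0741)² = 0.006446 m², and (R²+z²)^(3/2) = 5.17×10⁻⁴ m³.
B = (4π×10⁻⁷ × 2.83 × 0.0009548) / (2 × 5.17×10⁻⁴) = 3.28×10⁻⁶ T.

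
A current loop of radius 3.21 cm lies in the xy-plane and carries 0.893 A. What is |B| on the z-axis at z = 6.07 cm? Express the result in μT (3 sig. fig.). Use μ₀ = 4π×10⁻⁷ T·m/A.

B ≈ 1.79 μT

On the axis of a circular loop, B = μ₀IR² / [2(R²+z²)^(3/2)].
R² + z² = (0.0321)² + (0.0607)² = 0.004715 m², and (R²+z²)^(3/2) = 3.24×10⁻⁴ m³.
B = (4π×10⁻⁷ × 0.893 × 0.00103) / (2 × 3.24×10⁻⁴) = 1.79×10⁻⁶ T.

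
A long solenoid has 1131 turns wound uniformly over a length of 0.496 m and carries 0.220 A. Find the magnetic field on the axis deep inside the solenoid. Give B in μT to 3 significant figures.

B ≈ 630 μT

Inside a long solenoid, B = μ₀nI with n = 2280 turns/m.
B = 4π×10⁻⁷ × 2280 × 0.220 = 6.30×10⁻⁴ T.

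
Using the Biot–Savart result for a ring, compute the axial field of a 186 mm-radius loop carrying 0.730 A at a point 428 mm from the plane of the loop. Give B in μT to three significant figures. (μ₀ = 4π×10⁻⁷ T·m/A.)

On the axis of a circular loop, B = μ₀IR² / [2(R²+z²)^(3/2)].
R² + z² = (0.186)² + (0.428)² = 0.2178 m², and (R²+z²)^(3/2) = 0.102 m³.
B = (4π×10⁻⁷ × 0.730 × 0.0346) / (2 × 0.102) = 1.56×10⁻⁷ T.

B ≈ 0.156 μT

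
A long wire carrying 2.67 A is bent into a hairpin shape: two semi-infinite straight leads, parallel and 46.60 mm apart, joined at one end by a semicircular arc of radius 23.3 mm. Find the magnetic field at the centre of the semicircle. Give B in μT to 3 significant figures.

B ≈ 58.9 μT

The semicircular arc contributes B_arc = μ₀I·π/(4πR) = μ₀I/(4R) = 3.60×10⁻⁵ T.
Each semi-infinite lead is at perpendicular distance R = 0.0233 m from the centre, with the perpendicular foot at its near end, so it contributes μ₀I/(4πR); both point the same way, together 2.29×10⁻⁵ T.
Arc and leads all point the same direction: B = 3.60×10⁻⁵ + 2.29×10⁻⁵ = 5.89×10⁻⁵ T.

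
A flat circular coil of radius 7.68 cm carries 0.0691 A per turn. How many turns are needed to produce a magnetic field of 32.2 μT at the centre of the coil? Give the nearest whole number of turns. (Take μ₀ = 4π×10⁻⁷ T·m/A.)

For an N-turn coil, B = Nμ₀I/(2R). A single turn gives B₁ = 5.65×10⁻⁷ T with R = 0.0768 m.
N = B/B₁ = 3.22×10⁻⁵ / 5.65×10⁻⁷ = 56.96.

N = 57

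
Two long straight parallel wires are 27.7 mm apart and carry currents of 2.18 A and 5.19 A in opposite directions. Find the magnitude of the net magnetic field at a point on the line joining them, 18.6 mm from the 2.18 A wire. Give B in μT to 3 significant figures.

B ≈ 138 μT

Each long wire gives B = μ₀I/(2πd). Distances are d₁ = 0.0186 m and d₂ = 0.0091 m.
B₁ = 2.34×10⁻⁵ T, B₂ = 1.14×10⁻⁴ T.
Between antiparallel currents both contributions point the same way, so they add. B = B₁ + B₂ = 2.34×10⁻⁵ + 1.14×10⁻⁴ = 1.38×10⁻⁴ T.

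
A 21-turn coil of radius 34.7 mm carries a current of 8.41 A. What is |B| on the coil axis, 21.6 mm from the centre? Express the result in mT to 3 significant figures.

B ≈ 1.96 mT

For an N-turn flat coil, B = Nμ₀IR²/[2(R²+z²)^(3/2)] with R = 0.0347 m, z = 0.0216 m.
B = 21 × 9.32×10⁻⁵ T = 1.96×10⁻³ T.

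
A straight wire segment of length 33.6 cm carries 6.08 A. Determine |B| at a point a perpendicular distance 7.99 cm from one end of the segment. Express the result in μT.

For a finite straight segment, B = (μ₀I/4πd)(sinθ₁ + sinθ₂), where θ₁, θ₂ are the angles from the perpendicular to each end.
The perpendicular foot is at one end, so the two end-offsets along the wire are 0 and L = 0.336 m.
sinθ₁ = 0/√(0²+0.0799²) = 0.0000; sinθ₂ = 0.336/√(0.336²+0.0799²) = 0.9729.
B = (4π×10⁻⁷ × 6.08) / (4π × 0.0799) × (0.0000 + 0.9729) = 7.40×10⁻⁶ T.

B ≈ 7.40 μT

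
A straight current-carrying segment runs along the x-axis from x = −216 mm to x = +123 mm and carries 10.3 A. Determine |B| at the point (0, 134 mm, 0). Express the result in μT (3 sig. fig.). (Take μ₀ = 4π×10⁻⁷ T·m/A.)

B ≈ 11.7 μT

For a finite straight segment, B = (μ₀I/4πd)(sinθ₁ + sinθ₂), where θ₁, θ₂ are the angles from the perpendicular to each end.
The perpendicular distance is d = 0.134 m; the end-offsets along the wire are a = 0.216 m and b = 0.123 m.
sinθ₁ = 0.216/√(0.216²+0.134²) = 0.8498; sinθ₂ = 0.123/√(0.123²+0.134²) = 0.6762.
B = (4π×10⁻⁷ × 10.3) / (4π × 0.134) × (0.8498 + 0.6762) = 1.17×10⁻⁵ T.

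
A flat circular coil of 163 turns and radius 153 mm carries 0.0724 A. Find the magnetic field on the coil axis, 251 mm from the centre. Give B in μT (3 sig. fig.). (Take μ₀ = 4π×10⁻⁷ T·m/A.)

For an N-turn flat coil, B = Nμ₀IR²/[2(R²+z²)^(3/2)] with R = 0.153 m, z = 0.251 m.
B = 163 × 4.19×10⁻⁸ T = 6.83×10⁻⁶ T.

B ≈ 6.83 μT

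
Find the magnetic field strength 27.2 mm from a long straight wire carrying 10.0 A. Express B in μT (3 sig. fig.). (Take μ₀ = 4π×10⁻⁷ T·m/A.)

B ≈ 73.5 μT

For an infinitely long straight wire, B = μ₀I/(2πd).
B = (4π×10⁻⁷ × 10.0) / (2π × 0.0272) = 7.35×10⁻⁵ T.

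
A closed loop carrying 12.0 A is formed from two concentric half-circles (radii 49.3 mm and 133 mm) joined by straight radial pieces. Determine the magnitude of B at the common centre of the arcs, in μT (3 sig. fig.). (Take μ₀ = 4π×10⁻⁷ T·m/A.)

The radial connectors point toward the centre, so dl × r̂ = 0 and they contribute nothing.
Each semicircle gives μ₀I/(4R): inner arc 7.65×10⁻⁵ T, outer arc 2.83×10⁻⁵ T.
The two arcs carry current in opposite angular senses, so their fields oppose: B = |7.65×10⁻⁵ − 2.83×10⁻⁵| = 4.81×10⁻⁵ T.

B ≈ 48.1 μT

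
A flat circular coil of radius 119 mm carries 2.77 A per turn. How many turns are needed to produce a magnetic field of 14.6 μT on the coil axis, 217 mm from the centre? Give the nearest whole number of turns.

For an N-turn coil, B = Nμ₀IR²/[2(R²+z²)^(3/2)]. A single turn gives B₁ = 1.63×10⁻⁶ T with R = 0.119 m, z = 0.217 m.
N = B/B₁ = 1.46×10⁻⁵ / 1.63×10⁻⁶ = 8.98.

N = 9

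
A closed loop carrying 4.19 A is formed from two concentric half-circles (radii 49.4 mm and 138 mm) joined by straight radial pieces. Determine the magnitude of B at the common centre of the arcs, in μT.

B ≈ 17.1 μT

The radial connectors point toward the centre, so dl × r̂ = 0 and they contribute nothing.
Each semicircle gives μ₀I/(4R): inner arc 2.66×10⁻⁵ T, outer arc 9.54×10⁻⁶ T.
The two arcs carry current in opposite angular senses, so their fields oppose: B = |2.66×10⁻⁵ − 9.54×10⁻⁶| = 1.71×10⁻⁵ T.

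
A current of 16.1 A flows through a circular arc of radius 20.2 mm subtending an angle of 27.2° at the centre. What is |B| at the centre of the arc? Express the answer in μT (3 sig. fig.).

B ≈ 37.8 μT

The Biot–Savart field of a circular arc at its centre is B = μ₀Iφ/(4πR), with φ = 0.4747 rad.
B = (4π×10⁻⁷ × 16.1 × 0.4747) / (4π × 0.0202) = 3.78×10⁻⁵ T.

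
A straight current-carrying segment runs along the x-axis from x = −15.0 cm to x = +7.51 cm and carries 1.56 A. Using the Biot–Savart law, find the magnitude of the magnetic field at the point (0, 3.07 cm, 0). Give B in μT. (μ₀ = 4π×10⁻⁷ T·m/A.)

B ≈ 9.68 μT

For a finite straight segment, B = (μ₀I/4πd)(sinθ₁ + sinθ₂), where θ₁, θ₂ are the angles from the perpendicular to each end.
The perpendicular distance is d = 0.0307 m; the end-offsets along the wire are a = 0.15 m and b = 0.0751 m.
sinθ₁ = 0.15/√(0.15²+0.0307²) = 0.9797; sinθ₂ = 0.0751/√(0.0751²+0.0307²) = 0.9256.
B = (4π×10⁻⁷ × 1.56) / (4π × 0.0307) × (0.9797 + 0.9256) = 9.68×10⁻⁶ T.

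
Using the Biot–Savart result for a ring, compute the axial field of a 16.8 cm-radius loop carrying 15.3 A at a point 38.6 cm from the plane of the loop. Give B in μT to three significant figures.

B ≈ 3.64 μT

On the axis of a circular loop, B = μ₀IR² / [2(R²+z²)^(3/2)].
R² + z² = (0.168)² + (0.386)² = 0.1772 m², and (R²+z²)^(3/2) = 7.46×10⁻² m³.
B = (4π×10⁻⁷ × 15.3 × 0.02822) / (2 × 7.46×10⁻²) = 3.64×10⁻⁶ T.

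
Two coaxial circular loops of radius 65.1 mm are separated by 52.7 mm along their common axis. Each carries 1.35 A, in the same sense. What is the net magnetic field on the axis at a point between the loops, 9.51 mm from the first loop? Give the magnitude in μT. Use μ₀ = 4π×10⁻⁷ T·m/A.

B ≈ 20.2 μT

Each loop contributes B = μ₀IR²/[2(R²+z²)^(3/2)] on the axis, with z measured from that loop.
Loop 1 (z = 0.00951 m): B₁ = 1.26×10⁻⁵ T. Loop 2 (z = 0.04319 m): B₂ = 7.54×10⁻⁶ T.
The fields add: B = B₁ + B₂ = 2.02×10⁻⁵ T.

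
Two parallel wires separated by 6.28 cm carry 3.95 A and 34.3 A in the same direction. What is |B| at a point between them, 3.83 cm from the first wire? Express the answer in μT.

B ≈ 259 μT

Each long wire gives B = μ₀I/(2πd). Distances are d₁ = 0.0383 m and d₂ = 0.0245 m.
B₁ = 2.06×10⁻⁵ T, B₂ = 2.80×10⁻⁴ T.
Between parallel currents the two contributions point in opposite directions, so they subtract. B = |B₁ − B₂| = |2.06×10⁻⁵ − 2.80×10⁻⁴| = 2.59×10⁻⁴ T.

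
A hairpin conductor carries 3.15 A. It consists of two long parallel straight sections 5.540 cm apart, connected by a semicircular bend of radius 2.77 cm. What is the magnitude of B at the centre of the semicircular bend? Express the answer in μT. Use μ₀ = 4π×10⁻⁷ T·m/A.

B ≈ 58.5 μT

The semicircular arc contributes B_arc = μ₀I·π/(4πR) = μ₀I/(4R) = 3.57×10⁻⁵ T.
Each semi-infinite lead is at perpendicular distance R = 0.0277 m from the centre, with the perpendicular foot at its near end, so it contributes μ₀I/(4πR); both point the same way, together 2.27×10⁻⁵ T.
Arc and leads all point the same direction: B = 3.57×10⁻⁵ + 2.27×10⁻⁵ = 5.85×10⁻⁵ T.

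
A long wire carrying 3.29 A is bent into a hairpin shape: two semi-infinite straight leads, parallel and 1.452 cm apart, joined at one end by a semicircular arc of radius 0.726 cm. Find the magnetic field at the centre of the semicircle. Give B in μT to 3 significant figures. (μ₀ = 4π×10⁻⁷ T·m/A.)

B ≈ 233 μT

The semicircular arc contributes B_arc = μ₀I·π/(4πR) = μ₀I/(4R) = 1.42×10⁻⁴ T.
Each semi-infinite lead is at perpendicular distance R = 0.00726 m from the centre, with the perpendicular foot at its near end, so it contributes μ₀I/(4πR); both point the same way, together 9.06×10⁻⁵ T.
Arc and leads all point the same direction: B = 1.42×10⁻⁴ + 9.06×10⁻⁵ = 2.33×10⁻⁴ T.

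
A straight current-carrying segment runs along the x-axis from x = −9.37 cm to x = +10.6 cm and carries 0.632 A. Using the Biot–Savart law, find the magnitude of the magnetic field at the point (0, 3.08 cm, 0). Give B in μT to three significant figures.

For a finite straight segment, B = (μ₀I/4πd)(sinθ₁ + sinθ₂), where θ₁, θ₂ are the angles from the perpendicular to each end.
The perpendicular distance is d = 0.0308 m; the end-offsets along the wire are a = 0.0937 m and b = 0.106 m.
sinθ₁ = 0.0937/√(0.0937²+0.0308²) = 0.9500; sinθ₂ = 0.106/√(0.106²+0.0308²) = 0.9603.
B = (4π×10⁻⁷ × 0.632) / (4π × 0.0308) × (0.9500 + 0.9603) = 3.92×10⁻⁶ T.

B ≈ 3.92 μT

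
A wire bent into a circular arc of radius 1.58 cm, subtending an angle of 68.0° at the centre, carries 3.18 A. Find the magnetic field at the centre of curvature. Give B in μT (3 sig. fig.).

The Biot–Savart field of a circular arc at its centre is B = μ₀Iφ/(4πR), with φ = 1.187 rad.
B = (4π×10⁻⁷ × 3.18 × 1.187) / (4π × 0.0158) = 2.39×10⁻⁵ T.

B ≈ 23.9 μT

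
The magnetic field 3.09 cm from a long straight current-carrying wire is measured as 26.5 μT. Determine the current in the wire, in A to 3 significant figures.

For a long straight wire B = μ₀I/(2πd), so I = 2πdB/μ₀.
I = 2π × 0.0309 × 2.65×10⁻⁵ / (4π×10⁻⁷) = 4.09 A.

I ≈ 4.09 A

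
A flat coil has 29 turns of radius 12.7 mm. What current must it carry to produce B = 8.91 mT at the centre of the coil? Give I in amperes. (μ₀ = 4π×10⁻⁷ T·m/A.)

For an N-turn coil, B = Nμ₀I/(2R) with R = 0.0127 m, so I = 2RB/(Nμ₀) = 2 × 0.0127 × 8.91×10⁻³ / (29 × 4π×10⁻⁷) = 6.21 A.

I ≈ 6.21 A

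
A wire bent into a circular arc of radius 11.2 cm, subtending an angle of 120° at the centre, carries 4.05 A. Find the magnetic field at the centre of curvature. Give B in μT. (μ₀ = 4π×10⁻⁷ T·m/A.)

The Biot–Savart field of a circular arc at its centre is B = μ₀Iφ/(4πR), with φ = 2.094 rad.
B = (4π×10⁻⁷ × 4.05 × 2.094) / (4π × 0.112) = 7.57×10⁻⁶ T.

B ≈ 7.57 μT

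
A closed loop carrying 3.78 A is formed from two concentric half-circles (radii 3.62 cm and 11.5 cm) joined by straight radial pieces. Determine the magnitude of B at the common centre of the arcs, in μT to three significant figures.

B ≈ 22.5 μT

The radial connectors point toward the centre, so dl × r̂ = 0 and they contribute nothing.
Each semicircle gives μ₀I/(4R): inner arc 3.28×10⁻⁵ T, outer arc 1.03×10⁻⁵ T.
The two arcs carry current in opposite angular senses, so their fields oppose: B = |3.28×10⁻⁵ − 1.03×10⁻⁵| = 2.25×10⁻⁵ T.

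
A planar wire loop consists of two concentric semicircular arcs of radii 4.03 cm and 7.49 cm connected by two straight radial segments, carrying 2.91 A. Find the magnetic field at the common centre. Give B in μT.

B ≈ 10.5 μT

The radial connectors point toward the centre, so dl × r̂ = 0 and they contribute nothing.
Each semicircle gives μ₀I/(4R): inner arc 2.27×10⁻⁵ T, outer arc 1.22×10⁻⁵ T.
The two arcs carry current in opposite angular senses, so their fields oppose: B = |2.27×10⁻⁵ − 1.22×10⁻⁵| = 1.05×10⁻⁵ T.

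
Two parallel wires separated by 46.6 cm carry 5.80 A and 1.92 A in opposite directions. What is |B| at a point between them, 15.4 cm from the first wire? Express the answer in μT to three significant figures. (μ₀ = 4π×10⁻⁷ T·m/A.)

B ≈ 8.76 μT

Each long wire gives B = μ₀I/(2πd). Distances are d₁ = 0.154 m and d₂ = 0.312 m.
B₁ = 7.53×10⁻⁶ T, B₂ = 1.23×10⁻⁶ T.
Between antiparallel currents both contributions point the same way, so they add. B = B₁ + B₂ = 7.53×10⁻⁶ + 1.23×10⁻⁶ = 8.76×10⁻⁶ T.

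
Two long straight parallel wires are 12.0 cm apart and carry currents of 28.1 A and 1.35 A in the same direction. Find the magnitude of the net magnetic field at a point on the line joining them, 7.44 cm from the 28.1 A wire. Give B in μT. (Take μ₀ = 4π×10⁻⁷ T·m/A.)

Each long wire gives B = μ₀I/(2πd). Distances are d₁ = 0.0744 m and d₂ = 0.0456 m.
B₁ = 7.55×10⁻⁵ T, B₂ = 5.92×10⁻⁶ T.
Between parallel currents the two contributions point in opposite directions, so they subtract. B = |B₁ − B₂| = |7.55×10⁻⁵ − 5.92×10⁻⁶| = 6.96×10⁻⁵ T.

B ≈ 69.6 μT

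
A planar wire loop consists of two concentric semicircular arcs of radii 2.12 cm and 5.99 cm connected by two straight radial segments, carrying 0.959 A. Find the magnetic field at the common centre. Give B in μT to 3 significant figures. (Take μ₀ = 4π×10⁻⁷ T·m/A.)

The radial connectors point toward the centre, so dl × r̂ = 0 and they contribute nothing.
Each semicircle gives μ₀I/(4R): inner arc 1.42×10⁻⁵ T, outer arc 5.03×10⁻⁶ T.
The two arcs carry current in opposite angular senses, so their fields oppose: B = |1.42×10⁻⁵ − 5.03×10⁻⁶| = 9.18×10⁻⁶ T.

B ≈ 9.18 μT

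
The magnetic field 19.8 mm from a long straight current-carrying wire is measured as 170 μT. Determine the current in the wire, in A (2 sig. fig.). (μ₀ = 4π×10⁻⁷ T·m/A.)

I ≈ 17 A

For a long straight wire B = μ₀I/(2πd), so I = 2πdB/μ₀.
I = 2π × 0.0198 × 1.70×10⁻⁴ / (4π×10⁻⁷) = 16.8 A.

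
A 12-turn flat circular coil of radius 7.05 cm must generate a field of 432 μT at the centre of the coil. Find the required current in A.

I ≈ 4.04 A

For an N-turn coil, B = Nμ₀I/(2R) with R = 0.0705 m, so I = 2RB/(Nμ₀) = 2 × 0.0705 × 4.32×10⁻⁴ / (12 × 4π×10⁻⁷) = 4.04 A.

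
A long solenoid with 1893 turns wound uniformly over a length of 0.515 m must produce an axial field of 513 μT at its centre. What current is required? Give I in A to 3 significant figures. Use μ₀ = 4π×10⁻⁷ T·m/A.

I ≈ 0.111 A

Inside a long solenoid B = μ₀nI with n = 3676 m⁻¹, so I = B/(μ₀n).
I = 5.13×10⁻⁴ / (4π×10⁻⁷ × 3676) = 0.111 A.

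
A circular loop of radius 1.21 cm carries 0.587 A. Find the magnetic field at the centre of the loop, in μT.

At the centre of a circular loop the Biot–Savart law gives B = μ₀I/(2R).
B = (4π×10⁻⁷ × 0.587) / (2 × 0.0121) = 3.05×10⁻⁵ T.

B ≈ 30.5 μT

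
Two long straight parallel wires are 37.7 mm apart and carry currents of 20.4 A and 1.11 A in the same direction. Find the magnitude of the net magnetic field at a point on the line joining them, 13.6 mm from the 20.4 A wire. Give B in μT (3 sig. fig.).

Each long wire gives B = μ₀I/(2πd). Distances are d₁ = 0.0136 m and d₂ = 0.0241 m.
B₁ = 3.00×10⁻⁴ T, B₂ = 9.21×10⁻⁶ T.
Between parallel currents the two contributions point in opposite directions, so they subtract. B = |B₁ − B₂| = |3.00×10⁻⁴ − 9.21×10⁻⁶| = 2.91×10⁻⁴ T.

B ≈ 291 μT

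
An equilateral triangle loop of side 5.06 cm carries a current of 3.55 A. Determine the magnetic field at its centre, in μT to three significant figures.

B ≈ 126 μT

Each side is a finite straight segment at perpendicular distance d = a/(2 tan(π/3)) = 0.01461 m from the centre, with end-angles ±π/3.
One side contributes B₁ = (μ₀I/4πd)·2 sin(π/3) = 4.21×10⁻⁵ T.
All 3 sides add in the same direction: B = 3 × 4.21×10⁻⁵ = 1.26×10⁻⁴ T.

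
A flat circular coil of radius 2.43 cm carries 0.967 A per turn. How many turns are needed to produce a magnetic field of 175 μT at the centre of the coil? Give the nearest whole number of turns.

N = 7

For an N-turn coil, B = Nμ₀I/(2R). A single turn gives B₁ = 2.50×10⁻⁵ T with R = 0.0243 m.
N = B/B₁ = 1.75×10⁻⁴ / 2.50×10⁻⁵ = 7.00.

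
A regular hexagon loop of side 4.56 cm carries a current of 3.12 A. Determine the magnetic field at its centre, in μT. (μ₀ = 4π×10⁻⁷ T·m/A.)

Each side is a finite straight segment at perpendicular distance d = a/(2 tan(π/6)) = 0.03949 m from the centre, with end-angles ±π/6.
One side contributes B₁ = (μ₀I/4πd)·2 sin(π/6) = 7.90×10⁻⁶ T.
All 6 sides add in the same direction: B = 6 × 7.90×10⁻⁶ = 4.74×10⁻⁵ T.

B ≈ 47.4 μT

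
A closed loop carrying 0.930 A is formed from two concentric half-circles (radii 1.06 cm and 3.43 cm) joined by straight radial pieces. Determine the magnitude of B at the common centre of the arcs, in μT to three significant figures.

B ≈ 19.0 μT

The radial connectors point toward the centre, so dl × r̂ = 0 and they contribute nothing.
Each semicircle gives μ₀I/(4R): inner arc 2.76×10⁻⁵ T, outer arc 8.52×10⁻⁶ T.
The two arcs carry current in opposite angular senses, so their fields oppose: B = |2.76×10⁻⁵ − 8.52×10⁻⁶| = 1.90×10⁻⁵ T.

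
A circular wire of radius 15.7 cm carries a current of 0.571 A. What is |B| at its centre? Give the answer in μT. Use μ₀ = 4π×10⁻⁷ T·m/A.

B ≈ 2.29 μT

At the centre of a circular loop the Biot–Savart law gives B = μ₀I/(2R).
B = (4π×10⁻⁷ × 0.571) / (2 × 0.157) = 2.29×10⁻⁶ T.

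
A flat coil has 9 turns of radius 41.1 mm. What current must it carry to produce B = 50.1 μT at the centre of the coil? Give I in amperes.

For an N-turn coil, B = Nμ₀I/(2R) with R = 0.0411 m, so I = 2RB/(Nμ₀) = 2 × 0.0411 × 5.01×10⁻⁵ / (9 × 4π×10⁻⁷) = 0.364 A.

I ≈ 0.364 A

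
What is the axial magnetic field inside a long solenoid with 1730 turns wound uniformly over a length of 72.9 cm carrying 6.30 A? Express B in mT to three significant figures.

Inside a long solenoid, B = μ₀nI with n = 2373 turns/m.
B = 4π×10⁻⁷ × 2373 × 6.30 = 1.88×10⁻² T.

B ≈ 18.8 mT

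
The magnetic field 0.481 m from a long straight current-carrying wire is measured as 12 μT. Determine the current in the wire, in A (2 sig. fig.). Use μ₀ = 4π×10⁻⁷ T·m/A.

For a long straight wire B = μ₀I/(2πd), so I = 2πdB/μ₀.
I = 2π × 0.481 × 1.20×10⁻⁵ / (4π×10⁻⁷) = 28.9 A.

I ≈ 29 A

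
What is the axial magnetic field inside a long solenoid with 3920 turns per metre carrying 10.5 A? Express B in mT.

Inside a long solenoid, B = μ₀nI with n = 3920 turns/m.
B = 4π×10⁻⁷ × 3920 × 10.5 = 5.17×10⁻² T.

B ≈ 51.7 mT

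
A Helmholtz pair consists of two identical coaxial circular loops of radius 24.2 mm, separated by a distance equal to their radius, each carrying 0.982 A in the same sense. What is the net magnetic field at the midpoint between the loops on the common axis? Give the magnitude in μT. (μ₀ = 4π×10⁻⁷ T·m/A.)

B ≈ 36.5 μT

Each loop contributes B = μ₀IR²/[2(R²+z²)^(3/2)] on the axis, with z measured from that loop.
Loop 1 (z = 0.0121 m): B₁ = 1.82×10⁻⁵ T. Loop 2 (z = 0.0121 m): B₂ = 1.82×10⁻⁵ T.
The fields add: B = B₁ + B₂ = 3.65×10⁻⁵ T.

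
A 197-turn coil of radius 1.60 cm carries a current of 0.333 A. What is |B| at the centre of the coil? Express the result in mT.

B ≈ 2.58 mT

For an N-turn flat coil, B = Nμ₀I/(2R) with R = 0.016 m.
B = 197 × 1.31×10⁻⁵ T = 2.58×10⁻³ T.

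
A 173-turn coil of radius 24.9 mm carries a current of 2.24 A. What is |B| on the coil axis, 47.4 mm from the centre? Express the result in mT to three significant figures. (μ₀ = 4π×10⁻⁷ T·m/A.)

For an N-turn flat coil, B = Nμ₀IR²/[2(R²+z²)^(3/2)] with R = 0.0249 m, z = 0.0474 m.
B = 173 × 5.69×10⁻⁶ T = 9.84×10⁻⁴ T.

B ≈ 0.984 mT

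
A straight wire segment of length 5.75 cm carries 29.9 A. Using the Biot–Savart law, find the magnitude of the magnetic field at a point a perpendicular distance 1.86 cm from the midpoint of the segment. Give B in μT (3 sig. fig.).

For a finite straight segment, B = (μ₀I/4πd)(sinθ₁ + sinθ₂), where θ₁, θ₂ are the angles from the perpendicular to each end.
The perpendicular from the point meets the wire at its midpoint, so each end is L/2 = 0.02875 m away along the wire.
sinθ₁ = 0.02875/√(0.02875²+0.0186²) = 0.8396; sinθ₂ = 0.02875/√(0.02875²+0.0186²) = 0.8396.
B = (4π×10⁻⁷ × 29.9) / (4π × 0.0186) × (0.8396 + 0.8396) = 2.70×10⁻⁴ T.

B ≈ 270 μT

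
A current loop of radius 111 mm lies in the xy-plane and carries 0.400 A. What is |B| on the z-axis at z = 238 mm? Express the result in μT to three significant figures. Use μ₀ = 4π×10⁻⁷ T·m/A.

On the axis of a circular loop, B = μ₀IR² / [2(R²+z²)^(3/2)].
R² + z² = (0.111)² + (0.238)² = 0.06897 m², and (R²+z²)^(3/2) = 1.81×10⁻² m³.
B = (4π×10⁻⁷ × 0.400 × 0.01232) / (2 × 1.81×10⁻²) = 1.71×10⁻⁷ T.

B ≈ 0.171 μT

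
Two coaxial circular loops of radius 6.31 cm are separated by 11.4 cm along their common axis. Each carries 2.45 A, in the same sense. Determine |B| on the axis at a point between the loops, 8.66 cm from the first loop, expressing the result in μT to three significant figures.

B ≈ 23.8 μT

Each loop contributes B = μ₀IR²/[2(R²+z²)^(3/2)] on the axis, with z measured from that loop.
Loop 1 (z = 0.0866 m): B₁ = 4.98×10⁻⁶ T. Loop 2 (z = 0.0274 m): B₂ = 1.88×10⁻⁵ T.
The fields add: B = B₁ + B₂ = 2.38×10⁻⁵ T.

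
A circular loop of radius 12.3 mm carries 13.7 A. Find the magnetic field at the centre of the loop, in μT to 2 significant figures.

B ≈ 700 μT

At the centre of a circular loop the Biot–Savart law gives B = μ₀I/(2R).
B = (4π×10⁻⁷ × 13.7) / (2 × 0.0123) = 7.00×10⁻⁴ T.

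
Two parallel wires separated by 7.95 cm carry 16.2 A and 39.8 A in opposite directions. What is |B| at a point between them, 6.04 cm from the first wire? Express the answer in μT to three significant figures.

Each long wire gives B = μ₀I/(2πd). Distances are d₁ = 0.0604 m and d₂ = 0.0191 m.
B₁ = 5.36×10⁻⁵ T, B₂ = 4.17×10⁻⁴ T.
Between antiparallel currents both contributions point the same way, so they add. B = B₁ + B₂ = 5.36×10⁻⁵ + 4.17×10⁻⁴ = 4.70×10⁻⁴ T.

B ≈ 470 μT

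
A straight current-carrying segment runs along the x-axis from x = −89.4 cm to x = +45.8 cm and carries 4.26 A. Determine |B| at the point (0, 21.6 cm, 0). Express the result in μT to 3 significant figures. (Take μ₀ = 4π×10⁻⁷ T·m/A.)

B ≈ 3.70 μT

For a finite straight segment, B = (μ₀I/4πd)(sinθ₁ + sinθ₂), where θ₁, θ₂ are the angles from the perpendicular to each end.
The perpendicular distance is d = 0.216 m; the end-offsets along the wire are a = 0.894 m and b = 0.458 m.
sinθ₁ = 0.894/√(0.894²+0.216²) = 0.9720; sinθ₂ = 0.458/√(0.458²+0.216²) = 0.9045.
B = (4π×10⁻⁷ × 4.26) / (4π × 0.216) × (0.9720 + 0.9045) = 3.70×10⁻⁶ T.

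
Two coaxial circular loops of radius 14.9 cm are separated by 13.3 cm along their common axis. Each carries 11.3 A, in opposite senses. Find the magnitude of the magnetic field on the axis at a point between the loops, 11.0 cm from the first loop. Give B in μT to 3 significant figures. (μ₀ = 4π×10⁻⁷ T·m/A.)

Each loop contributes B = μ₀IR²/[2(R²+z²)^(3/2)] on the axis, with z measured from that loop.
Loop 1 (z = 0.11 m): B₁ = 2.48×10⁻⁵ T. Loop 2 (z = 0.023 m): B₂ = 4.60×10⁻⁵ T.
The fields oppose: B = |B₁ − B₂| = 2.12×10⁻⁵ T.

B ≈ 21.2 μT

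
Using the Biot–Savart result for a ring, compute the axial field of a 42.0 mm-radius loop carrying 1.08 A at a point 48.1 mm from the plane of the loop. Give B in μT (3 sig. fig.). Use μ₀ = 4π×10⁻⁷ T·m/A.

On the axis of a circular loop, B = μ₀IR² / [2(R²+z²)^(3/2)].
R² + z² = (0.042)² + (0.0481)² = 0.004078 m², and (R²+z²)^(3/2) = 2.60×10⁻⁴ m³.
B = (4π×10⁻⁷ × 1.08 × 0.001764) / (2 × 2.60×10⁻⁴) = 4.60×10⁻⁶ T.

B ≈ 4.60 μT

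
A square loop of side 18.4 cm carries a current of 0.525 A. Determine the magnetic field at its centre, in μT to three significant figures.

Each side is a finite straight segment at perpendicular distance d = a/(2 tan(π/4)) = 0.092 m from the centre, with end-angles ±π/4.
One side contributes B₁ = (μ₀I/4πd)·2 sin(π/4) = 8.07×10⁻⁷ T.
All 4 sides add in the same direction: B = 4 × 8.07×10⁻⁷ = 3.23×10⁻⁶ T.

B ≈ 3.23 μT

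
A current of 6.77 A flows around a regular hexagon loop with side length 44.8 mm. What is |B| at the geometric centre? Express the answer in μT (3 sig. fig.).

Each side is a finite straight segment at perpendicular distance d = a/(2 tan(π/6)) = 0.0388 m from the centre, with end-angles ±π/6.
One side contributes B₁ = (μ₀I/4πd)·2 sin(π/6) = 1.74×10⁻⁵ T.
All 6 sides add in the same direction: B = 6 × 1.74×10⁻⁵ = 1.05×10⁻⁴ T.

B ≈ 105 μT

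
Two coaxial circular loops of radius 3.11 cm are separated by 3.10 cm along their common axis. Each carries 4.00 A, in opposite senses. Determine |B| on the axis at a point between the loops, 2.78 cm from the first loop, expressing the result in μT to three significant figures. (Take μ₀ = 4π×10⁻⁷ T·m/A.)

Each loop contributes B = μ₀IR²/[2(R²+z²)^(3/2)] on the axis, with z measured from that loop.
Loop 1 (z = 0.0278 m): B₁ = 3.35×10⁻⁵ T. Loop 2 (z = 0.0032 m): B₂ = 7.95×10⁻⁵ T.
The fields oppose: B = |B₁ − B₂| = 4.61×10⁻⁵ T.

B ≈ 46.1 μT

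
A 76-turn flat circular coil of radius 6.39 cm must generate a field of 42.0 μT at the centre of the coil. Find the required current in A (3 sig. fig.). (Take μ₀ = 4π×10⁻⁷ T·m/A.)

For an N-turn coil, B = Nμ₀I/(2R) with R = 0.0639 m, so I = 2RB/(Nμ₀) = 2 × 0.0639 × 4.20×10⁻⁵ / (76 × 4π×10⁻⁷) = 5.62×10⁻² A.

I ≈ 0.0562 A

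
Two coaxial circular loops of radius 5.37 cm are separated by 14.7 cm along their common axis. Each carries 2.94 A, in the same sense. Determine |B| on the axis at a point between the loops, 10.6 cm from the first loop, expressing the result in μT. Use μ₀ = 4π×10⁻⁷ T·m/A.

Each loop contributes B = μ₀IR²/[2(R²+z²)^(3/2)] on the axis, with z measured from that loop.
Loop 1 (z = 0.106 m): B₁ = 3.17×10⁻⁶ T. Loop 2 (z = 0.041 m): B₂ = 1.73×10⁻⁵ T.
The fields add: B = B₁ + B₂ = 2.04×10⁻⁵ T.

B ≈ 20.4 μT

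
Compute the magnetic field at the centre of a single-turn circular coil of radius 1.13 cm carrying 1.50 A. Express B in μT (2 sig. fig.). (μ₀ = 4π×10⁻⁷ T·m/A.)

B ≈ 83 μT

At the centre of a circular loop the Biot–Savart law gives B = μ₀I/(2R).
B = (4π×10⁻⁷ × 1.50) / (2 × 0.0113) = 8.34×10⁻⁵ T.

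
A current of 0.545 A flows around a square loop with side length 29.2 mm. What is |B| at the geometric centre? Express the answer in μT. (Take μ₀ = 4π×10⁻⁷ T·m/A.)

Each side is a finite straight segment at perpendicular distance d = a/(2 tan(π/4)) = 0.0146 m from the centre, with end-angles ±π/4.
One side contributes B₁ = (μ₀I/4πd)·2 sin(π/4) = 5.28×10⁻⁶ T.
All 4 sides add in the same direction: B = 4 × 5.28×10⁻⁶ = 2.11×10⁻⁵ T.

B ≈ 21.1 μT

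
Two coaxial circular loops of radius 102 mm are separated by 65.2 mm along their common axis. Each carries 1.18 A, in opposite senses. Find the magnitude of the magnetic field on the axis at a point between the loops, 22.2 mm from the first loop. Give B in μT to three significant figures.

Each loop contributes B = μ₀IR²/[2(R²+z²)^(3/2)] on the axis, with z measured from that loop.
Loop 1 (z = 0.0222 m): B₁ = 6.78×10⁻⁶ T. Loop 2 (z = 0.043 m): B₂ = 5.69×10⁻⁶ T.
The fields oppose: B = |B₁ − B₂| = 1.09×10⁻⁶ T.

B ≈ 1.09 μT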